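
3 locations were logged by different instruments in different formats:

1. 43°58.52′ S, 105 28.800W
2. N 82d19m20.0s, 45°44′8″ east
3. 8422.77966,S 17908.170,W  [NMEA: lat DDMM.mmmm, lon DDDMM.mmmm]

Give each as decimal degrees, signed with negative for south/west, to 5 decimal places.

Point 1:
  Lat: 58.52′ = 0.975333°; total 43.975333
  S ⇒ negate
  λ: 105 + 28.8/60 = 105.480000
  W → negative
Point 2:
  Latitude: 82 + 19/60 + 20/3600 = 82.322222
  N → positive
  λ: 45° + 44/60 + 8/3600 = 45 + 0.733333 + 0.002222 = 45.735556
  E ⇒ keep positive
Point 3:
  Lat: split at 2 digits → 84° and 22.77966′; 84 + 22.77966/60 = 84.379661
  hemisphere S, so the sign is −
  λ: degrees = first 3 digits = 179, minutes = 8.17; 179 + 8.17/60 = 179.136167
  hemisphere W, so the sign is −

1. -43.97533, -105.48000
2. 82.32222, 45.73556
3. -84.37966, -179.13617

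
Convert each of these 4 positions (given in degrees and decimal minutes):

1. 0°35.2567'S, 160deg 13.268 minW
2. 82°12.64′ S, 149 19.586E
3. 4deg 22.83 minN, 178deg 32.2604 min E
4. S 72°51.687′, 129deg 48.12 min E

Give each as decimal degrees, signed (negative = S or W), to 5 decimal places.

Point 1:
  Latitude: 35.2567′ = 0.587612°; total 0.587612
  S ⇒ negate
  λ: 13.268′ = 0.221133°; total 160.221133
  W → negative
Point 2:
  Lat: 82 + 12.64/60 = 82.210667
  S ⇒ negate
  λ: 19.586′ = 0.326433°; total 149.326433
  E → positive
Point 3:
  φ: 22.83′ = 0.380500°; total 4.380500
  N → positive
  Longitude: 32.2604′ = 0.537673°; total 178.537673
  E → positive
Point 4:
  Lat: 51.687′ = 0.861450°; total 72.861450
  S ⇒ negate
  λ: 129 + 48.12/60 = 129.802000
  E ⇒ keep positive

1. -0.58761, -160.22113
2. -82.21067, 149.32643
3. 4.38050, 178.53767
4. -72.86145, 129.80200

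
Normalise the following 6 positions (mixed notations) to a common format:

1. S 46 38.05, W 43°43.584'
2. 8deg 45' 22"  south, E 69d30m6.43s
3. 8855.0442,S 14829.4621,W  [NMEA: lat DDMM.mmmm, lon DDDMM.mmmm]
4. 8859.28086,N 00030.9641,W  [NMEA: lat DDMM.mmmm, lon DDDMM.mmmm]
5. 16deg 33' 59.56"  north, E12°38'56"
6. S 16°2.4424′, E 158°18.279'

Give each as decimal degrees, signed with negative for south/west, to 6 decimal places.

1. -46.634167, -43.726400
2. -8.756111, 69.501786
3. -88.917403, -148.491035
4. 88.988014, -0.516068
5. 16.566544, 12.648889
6. -16.040707, 158.304650

Point 1:
  Lat: 46 + 38.05/60 = 46.6341667
  hemisphere S, so the sign is −
  λ: 43 + 43.584/60 = 43.7264000
  W → negative
Point 2:
  φ: 8 + 45/60 + 22/3600 = 8.7561111
  hemisphere S, so the sign is −
  λ: 69° + 30/60 + 6.43/3600 = 69 + 0.500000 + 0.001786 = 69.5017861
  E → positive
Point 3:
  Lat: split at 2 digits → 88° and 55.0442′; 88 + 55.0442/60 = 88.9174033
  S → negative
  Longitude: degrees = first 3 digits = 148, minutes = 29.4621; 148 + 29.4621/60 = 148.4910350
  hemisphere W, so the sign is −
Point 4:
  Lat: split at 2 digits → 88° and 59.28086′; 88 + 59.28086/60 = 88.9880143
  N → positive
  Longitude: split at 3 digits → 000° and 30.9641′; 0 + 30.9641/60 = 0.5160683
  W → negative
Point 5:
  φ: 33′ + 59.56″ = 33.99267′; 16 + 33.99267/60 = 16.5665444
  N ⇒ keep positive
  Longitude: 12 + 38/60 + 56/3600 = 12.6488889
  E → positive
Point 6:
  Lat: 2.4424′ = 0.040707°; total 16.0407067
  hemisphere S, so the sign is −
  λ: 158 + 18.279/60 = 158.3046500
  E ⇒ keep positive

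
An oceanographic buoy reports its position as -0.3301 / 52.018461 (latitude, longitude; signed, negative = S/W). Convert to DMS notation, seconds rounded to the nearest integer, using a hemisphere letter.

Latitude is negative → S; |value| = 0.330100
φ: 0.330100° → 19.80600′; 0.80600 × 60 = 48.36″
λ: 0.018461 × 60 = 1.10766′ → 1′, remainder × 60 = 6.46″

0°19′48″ S, 52°01′6″ E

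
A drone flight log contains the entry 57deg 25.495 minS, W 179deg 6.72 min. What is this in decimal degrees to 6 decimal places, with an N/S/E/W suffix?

Lat: 57 + 25.495/60 = 57.4249167
Lon: 6.72′ = 0.112000°; total 179.1120000

57.424917° S, 179.112000° W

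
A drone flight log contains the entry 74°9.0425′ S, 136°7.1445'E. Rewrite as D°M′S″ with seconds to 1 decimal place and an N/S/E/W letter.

74°09′2.6″ S, 136°07′8.7″ E

φ: fractional minutes 0.04250 × 60 = 2.550″
Lon: 7.14450′ → 7′ and 0.14450 × 60 = 8.670″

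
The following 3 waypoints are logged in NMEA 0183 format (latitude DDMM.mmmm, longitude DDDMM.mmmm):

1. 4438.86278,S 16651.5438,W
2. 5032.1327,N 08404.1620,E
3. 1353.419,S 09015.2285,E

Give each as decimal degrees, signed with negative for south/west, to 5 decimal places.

Point 1:
  Lat: degrees = first 2 digits = 44, minutes = 38.86278; 44 + 38.86278/60 = 44.647713
  S → negative
  λ: split at 3 digits → 166° and 51.5438′; 166 + 51.5438/60 = 166.859063
  hemisphere W, so the sign is −
Point 2:
  Latitude: split at 2 digits → 50° and 32.1327′; 50 + 32.1327/60 = 50.535545
  N ⇒ keep positive
  Lon: degrees = first 3 digits = 84, minutes = 4.162; 84 + 4.162/60 = 84.069367
  E ⇒ keep positive
Point 3:
  Lat: degrees = first 2 digits = 13, minutes = 53.419; 13 + 53.419/60 = 13.890317
  hemisphere S, so the sign is −
  λ: split at 3 digits → 090° and 15.2285′; 90 + 15.2285/60 = 90.253808
  E ⇒ keep positive

1. -44.64771, -166.85906
2. 50.53555, 84.06937
3. -13.89032, 90.25381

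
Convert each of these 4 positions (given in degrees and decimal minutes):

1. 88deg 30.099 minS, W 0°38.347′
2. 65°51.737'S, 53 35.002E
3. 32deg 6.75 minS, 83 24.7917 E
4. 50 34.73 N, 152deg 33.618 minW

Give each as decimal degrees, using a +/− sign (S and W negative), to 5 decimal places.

1. -88.50165, -0.63912
2. -65.86228, 53.58337
3. -32.11250, 83.41320
4. 50.57883, -152.56030

Point 1:
  φ: 30.099′ = 0.501650°; total 88.501650
  S → negative
  λ: 38.347′ = 0.639117°; total 0.639117
  W ⇒ negate
Point 2:
  Lat: 65 + 51.737/60 = 65.862283
  S → negative
  λ: 35.002′ = 0.583367°; total 53.583367
  E ⇒ keep positive
Point 3:
  Latitude: 6.75′ = 0.112500°; total 32.112500
  S ⇒ negate
  λ: 24.7917′ = 0.413195°; total 83.413195
  E ⇒ keep positive
Point 4:
  Lat: 34.73′ = 0.578833°; total 50.578833
  N ⇒ keep positive
  Lon: 33.618′ = 0.560300°; total 152.560300
  W → negative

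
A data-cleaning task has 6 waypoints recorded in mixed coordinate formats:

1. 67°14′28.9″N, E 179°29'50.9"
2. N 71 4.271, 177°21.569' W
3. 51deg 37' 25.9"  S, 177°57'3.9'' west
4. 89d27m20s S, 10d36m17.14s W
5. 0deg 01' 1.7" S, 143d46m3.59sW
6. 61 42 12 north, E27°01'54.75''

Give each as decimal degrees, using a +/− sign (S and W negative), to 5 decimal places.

Point 1:
  φ: 14′ + 28.9″ = 14.48167′; 67 + 14.48167/60 = 67.241361
  N ⇒ keep positive
  Longitude: 179° + 29/60 + 50.9/3600 = 179 + 0.483333 + 0.014139 = 179.497472
  E → positive
Point 2:
  φ: 4.271′ = 0.071183°; total 71.071183
  N → positive
  Longitude: 21.569′ = 0.359483°; total 177.359483
  hemisphere W, so the sign is −
Point 3:
  φ: 37′ + 25.9″ = 37.43167′; 51 + 37.43167/60 = 51.623861
  hemisphere S, so the sign is −
  Lon: 177 + 57/60 + 3.9/3600 = 177.951083
  hemisphere W, so the sign is −
Point 4:
  Latitude: 89 + 27/60 + 20/3600 = 89.455556
  hemisphere S, so the sign is −
  Longitude: 36′ + 17.14″ = 36.28567′; 10 + 36.28567/60 = 10.604761
  W → negative
Point 5:
  Lat: 1′ + 1.7″ = 1.02833′; 0 + 1.02833/60 = 0.017139
  hemisphere S, so the sign is −
  Longitude: 143° + 46/60 + 3.59/3600 = 143 + 0.766667 + 0.000997 = 143.767664
  W ⇒ negate
Point 6:
  φ: 61° + 42/60 + 12/3600 = 61 + 0.700000 + 0.003333 = 61.703333
  N → positive
  λ: 27 + 1/60 + 54.75/3600 = 27.031875
  E → positive

1. 67.24136, 179.49747
2. 71.07118, -177.35948
3. -51.62386, -177.95108
4. -89.45556, -10.60476
5. -0.01714, -143.76766
6. 61.70333, 27.03188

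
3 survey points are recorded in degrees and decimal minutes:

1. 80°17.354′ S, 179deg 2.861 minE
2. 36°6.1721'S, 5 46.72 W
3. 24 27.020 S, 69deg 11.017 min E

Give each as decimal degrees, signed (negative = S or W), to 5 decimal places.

1. -80.28923, 179.04768
2. -36.10287, -5.77867
3. -24.45033, 69.18362

Point 1:
  Latitude: 80 + 17.354/60 = 80.289233
  S ⇒ negate
  λ: 2.861′ = 0.047683°; total 179.047683
  E → positive
Point 2:
  φ: 36 + 6.1721/60 = 36.102868
  S ⇒ negate
  Lon: 5 + 46.72/60 = 5.778667
  W ⇒ negate
Point 3:
  Lat: 24 + 27.02/60 = 24.450333
  S ⇒ negate
  Lon: 11.017′ = 0.183617°; total 69.183617
  E → positive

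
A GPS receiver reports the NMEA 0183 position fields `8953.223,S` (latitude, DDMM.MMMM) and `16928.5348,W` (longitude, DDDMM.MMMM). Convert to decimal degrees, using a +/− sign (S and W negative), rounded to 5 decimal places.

-89.88705, -169.47558

Lat: degrees = first 2 digits = 89, minutes = 53.223; 89 + 53.223/60 = 89.887050
S ⇒ negate
Lon: split at 3 digits → 169° and 28.5348′; 169 + 28.5348/60 = 169.475580
hemisphere W, so the sign is −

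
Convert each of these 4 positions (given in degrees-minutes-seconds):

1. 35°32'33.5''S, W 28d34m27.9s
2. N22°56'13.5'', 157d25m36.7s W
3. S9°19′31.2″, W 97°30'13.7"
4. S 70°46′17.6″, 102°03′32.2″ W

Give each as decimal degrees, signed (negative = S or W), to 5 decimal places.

1. -35.54264, -28.57442
2. 22.93708, -157.42686
3. -9.32533, -97.50381
4. -70.77156, -102.05894

Point 1:
  Lat: 32′ + 33.5″ = 32.55833′; 35 + 32.55833/60 = 35.542639
  S → negative
  λ: 28° + 34/60 + 27.9/3600 = 28 + 0.566667 + 0.007750 = 28.574417
  hemisphere W, so the sign is −
Point 2:
  Latitude: 22° + 56/60 + 13.5/3600 = 22 + 0.933333 + 0.003750 = 22.937083
  N ⇒ keep positive
  λ: 25′ + 36.7″ = 25.61167′; 157 + 25.61167/60 = 157.426861
  hemisphere W, so the sign is −
Point 3:
  φ: 9 + 19/60 + 31.2/3600 = 9.325333
  hemisphere S, so the sign is −
  Longitude: 30′ + 13.7″ = 30.22833′; 97 + 30.22833/60 = 97.503806
  W → negative
Point 4:
  Lat: 70 + 46/60 + 17.6/3600 = 70.771556
  S → negative
  λ: 102° + 3/60 + 32.2/3600 = 102 + 0.050000 + 0.008944 = 102.058944
  hemisphere W, so the sign is −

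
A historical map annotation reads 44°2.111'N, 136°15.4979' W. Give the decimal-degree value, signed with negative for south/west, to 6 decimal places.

44.035183, -136.258298

Lat: 44 + 2.111/60 = 44.0351833
N → positive
λ: 15.4979′ = 0.258298°; total 136.2582983
hemisphere W, so the sign is −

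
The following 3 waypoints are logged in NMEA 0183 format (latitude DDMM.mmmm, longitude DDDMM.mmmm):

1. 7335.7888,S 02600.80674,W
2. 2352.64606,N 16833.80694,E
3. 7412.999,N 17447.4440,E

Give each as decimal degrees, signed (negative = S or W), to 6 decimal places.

1. -73.596480, -26.013446
2. 23.877434, 168.563449
3. 74.216650, 174.790733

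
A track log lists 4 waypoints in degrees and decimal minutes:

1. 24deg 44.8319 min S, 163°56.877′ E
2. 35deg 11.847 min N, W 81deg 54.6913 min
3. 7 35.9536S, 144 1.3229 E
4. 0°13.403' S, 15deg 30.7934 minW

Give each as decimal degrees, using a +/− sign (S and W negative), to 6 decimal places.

Point 1:
  Latitude: 24 + 44.8319/60 = 24.7471983
  S ⇒ negate
  Longitude: 56.877′ = 0.947950°; total 163.9479500
  E ⇒ keep positive
Point 2:
  Lat: 11.847′ = 0.197450°; total 35.1974500
  N → positive
  Longitude: 54.6913′ = 0.911522°; total 81.9115217
  hemisphere W, so the sign is −
Point 3:
  Latitude: 7 + 35.9536/60 = 7.5992267
  S ⇒ negate
  λ: 1.3229′ = 0.022048°; total 144.0220483
  E ⇒ keep positive
Point 4:
  φ: 0 + 13.403/60 = 0.2233833
  S ⇒ negate
  Longitude: 15 + 30.7934/60 = 15.5132233
  hemisphere W, so the sign is −

1. -24.747198, 163.947950
2. 35.197450, -81.911522
3. -7.599227, 144.022048
4. -0.223383, -15.513223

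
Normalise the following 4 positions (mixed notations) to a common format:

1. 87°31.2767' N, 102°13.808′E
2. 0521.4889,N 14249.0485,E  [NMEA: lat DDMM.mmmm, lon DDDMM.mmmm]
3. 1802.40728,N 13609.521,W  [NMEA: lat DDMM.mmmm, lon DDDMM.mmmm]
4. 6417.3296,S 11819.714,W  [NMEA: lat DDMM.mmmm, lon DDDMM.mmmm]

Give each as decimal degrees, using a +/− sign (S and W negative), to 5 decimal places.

Point 1:
  Latitude: 31.2767′ = 0.521278°; total 87.521278
  N → positive
  Lon: 13.808′ = 0.230133°; total 102.230133
  E → positive
Point 2:
  Lat: degrees = first 2 digits = 5, minutes = 21.4889; 5 + 21.4889/60 = 5.358148
  N ⇒ keep positive
  Longitude: split at 3 digits → 142° and 49.0485′; 142 + 49.0485/60 = 142.817475
  E ⇒ keep positive
Point 3:
  φ: degrees = first 2 digits = 18, minutes = 2.40728; 18 + 2.40728/60 = 18.040121
  N → positive
  Longitude: degrees = first 3 digits = 136, minutes = 9.521; 136 + 9.521/60 = 136.158683
  W → negative
Point 4:
  φ: split at 2 digits → 64° and 17.3296′; 64 + 17.3296/60 = 64.288827
  hemisphere S, so the sign is −
  λ: degrees = first 3 digits = 118, minutes = 19.714; 118 + 19.714/60 = 118.328567
  W ⇒ negate

1. 87.52128, 102.23013
2. 5.35815, 142.81748
3. 18.04012, -136.15868
4. -64.28883, -118.32857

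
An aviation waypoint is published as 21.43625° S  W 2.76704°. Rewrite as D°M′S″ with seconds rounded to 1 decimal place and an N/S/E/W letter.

Lat: whole degrees 21; 26.17500′ → 26′ and 10.500″
Lon: 0.767040 × 60 = 46.02240′ → 46′, remainder × 60 = 1.344″

21°26′10.5″ S, 2°46′1.3″ W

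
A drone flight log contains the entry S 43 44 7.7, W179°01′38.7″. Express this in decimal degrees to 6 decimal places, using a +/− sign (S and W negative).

Latitude: 44′ + 7.7″ = 44.12833′; 43 + 44.12833/60 = 43.7354722
S ⇒ negate
λ: 179° + 1/60 + 38.7/3600 = 179 + 0.016667 + 0.010750 = 179.0274167
hemisphere W, so the sign is −

-43.735472, -179.027417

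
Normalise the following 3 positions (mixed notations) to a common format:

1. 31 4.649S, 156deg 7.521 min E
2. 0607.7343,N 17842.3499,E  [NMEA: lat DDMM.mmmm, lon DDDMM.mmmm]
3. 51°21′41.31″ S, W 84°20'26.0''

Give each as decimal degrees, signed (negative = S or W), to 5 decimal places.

1. -31.07748, 156.12535
2. 6.12891, 178.70583
3. -51.36148, -84.34056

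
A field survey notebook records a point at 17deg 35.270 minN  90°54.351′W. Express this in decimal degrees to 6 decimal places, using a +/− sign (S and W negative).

Latitude: 35.27′ = 0.587833°; total 17.5878333
N ⇒ keep positive
λ: 54.351′ = 0.905850°; total 90.9058500
hemisphere W, so the sign is −

17.587833, -90.905850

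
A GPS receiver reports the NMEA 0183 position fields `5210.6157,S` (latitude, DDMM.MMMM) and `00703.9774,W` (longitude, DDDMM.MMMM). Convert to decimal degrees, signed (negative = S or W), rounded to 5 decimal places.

-52.17693, -7.06629

Lat: degrees = first 2 digits = 52, minutes = 10.6157; 52 + 10.6157/60 = 52.176928
S ⇒ negate
λ: degrees = first 3 digits = 7, minutes = 3.9774; 7 + 3.9774/60 = 7.066290
W ⇒ negate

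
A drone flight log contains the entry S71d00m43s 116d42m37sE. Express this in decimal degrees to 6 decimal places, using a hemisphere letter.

Lat: 71 + 0/60 + 43/3600 = 71.0119444
Lon: 116 + 42/60 + 37/3600 = 116.7102778

71.011944° S, 116.710278° E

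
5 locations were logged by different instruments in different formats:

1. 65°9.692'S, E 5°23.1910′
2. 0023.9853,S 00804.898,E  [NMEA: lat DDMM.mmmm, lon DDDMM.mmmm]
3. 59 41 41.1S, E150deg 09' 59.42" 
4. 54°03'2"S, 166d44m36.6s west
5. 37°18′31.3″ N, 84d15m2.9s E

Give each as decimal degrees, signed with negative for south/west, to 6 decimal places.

1. -65.161533, 5.386517
2. -0.399755, 8.081633
3. -59.694750, 150.166506
4. -54.050556, -166.743500
5. 37.308694, 84.250806

Point 1:
  φ: 9.692′ = 0.161533°; total 65.1615333
  S → negative
  Longitude: 23.191′ = 0.386517°; total 5.3865167
  E → positive
Point 2:
  Lat: split at 2 digits → 00° and 23.9853′; 0 + 23.9853/60 = 0.3997550
  S → negative
  Longitude: split at 3 digits → 008° and 4.898′; 8 + 4.898/60 = 8.0816333
  E ⇒ keep positive
Point 3:
  φ: 59° + 41/60 + 41.1/3600 = 59 + 0.683333 + 0.011417 = 59.6947500
  S → negative
  Longitude: 150° + 9/60 + 59.42/3600 = 150 + 0.150000 + 0.016506 = 150.1665056
  E → positive
Point 4:
  Lat: 54° + 3/60 + 2/3600 = 54 + 0.050000 + 0.000556 = 54.0505556
  hemisphere S, so the sign is −
  Longitude: 166° + 44/60 + 36.6/3600 = 166 + 0.733333 + 0.010167 = 166.7435000
  W → negative
Point 5:
  φ: 37 + 18/60 + 31.3/3600 = 37.3086944
  N ⇒ keep positive
  Lon: 15′ + 2.9″ = 15.04833′; 84 + 15.04833/60 = 84.2508056
  E → positive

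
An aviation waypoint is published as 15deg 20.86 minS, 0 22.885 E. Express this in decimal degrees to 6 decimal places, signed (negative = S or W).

-15.347667, 0.381417

Lat: 20.86′ = 0.347667°; total 15.3476667
hemisphere S, so the sign is −
λ: 22.885′ = 0.381417°; total 0.3814167
E → positive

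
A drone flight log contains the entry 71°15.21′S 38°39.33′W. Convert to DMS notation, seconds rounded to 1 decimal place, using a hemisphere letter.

φ: fractional minutes 0.21000 × 60 = 12.600″
Lon: fractional minutes 0.33000 × 60 = 19.800″

71°15′12.6″ S, 38°39′19.8″ W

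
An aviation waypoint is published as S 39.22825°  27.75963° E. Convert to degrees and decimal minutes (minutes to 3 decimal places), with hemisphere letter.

39° 13.695′ S, 27° 45.578′ E

φ: fractional part 0.228250 → 13.69500 minutes
Longitude: 27° + 0.759630 × 60 = 27° 45.57780′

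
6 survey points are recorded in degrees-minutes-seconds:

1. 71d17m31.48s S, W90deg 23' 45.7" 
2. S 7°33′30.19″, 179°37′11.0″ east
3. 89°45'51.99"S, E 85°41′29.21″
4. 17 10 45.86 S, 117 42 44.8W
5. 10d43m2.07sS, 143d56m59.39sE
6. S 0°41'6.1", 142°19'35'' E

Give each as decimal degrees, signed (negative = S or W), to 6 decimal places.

1. -71.292078, -90.396028
2. -7.558386, 179.619722
3. -89.764442, 85.691447
4. -17.179406, -117.712444
5. -10.717242, 143.949831
6. -0.685028, 142.326389

Point 1:
  Latitude: 71 + 17/60 + 31.48/3600 = 71.2920778
  S → negative
  Lon: 90° + 23/60 + 45.7/3600 = 90 + 0.383333 + 0.012694 = 90.3960278
  hemisphere W, so the sign is −
Point 2:
  φ: 7° + 33/60 + 30.19/3600 = 7 + 0.550000 + 0.008386 = 7.5583861
  S ⇒ negate
  λ: 179° + 37/60 + 11/3600 = 179 + 0.616667 + 0.003056 = 179.6197222
  E → positive
Point 3:
  Latitude: 45′ + 51.99″ = 45.86650′; 89 + 45.86650/60 = 89.7644417
  hemisphere S, so the sign is −
  λ: 85 + 41/60 + 29.21/3600 = 85.6914472
  E → positive
Point 4:
  Lat: 10′ + 45.86″ = 10.76433′; 17 + 10.76433/60 = 17.1794056
  hemisphere S, so the sign is −
  λ: 42′ + 44.8″ = 42.74667′; 117 + 42.74667/60 = 117.7124444
  W ⇒ negate
Point 5:
  Latitude: 43′ + 2.07″ = 43.03450′; 10 + 43.03450/60 = 10.7172417
  S → negative
  Lon: 56′ + 59.39″ = 56.98983′; 143 + 56.98983/60 = 143.9498306
  E → positive
Point 6:
  Lat: 0° + 41/60 + 6.1/3600 = 0 + 0.683333 + 0.001694 = 0.6850278
  S → negative
  Lon: 142 + 19/60 + 35/3600 = 142.3263889
  E → positive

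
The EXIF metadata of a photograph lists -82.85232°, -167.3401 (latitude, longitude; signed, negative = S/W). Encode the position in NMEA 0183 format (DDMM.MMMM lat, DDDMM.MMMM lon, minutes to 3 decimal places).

8251.139,S / 16720.406,W

Latitude is negative → S; |value| = 82.852320
Latitude: fractional part 0.852320 → 51.13920 minutes
Longitude is negative → W; |value| = 167.340100
Longitude: 167° + 0.340100 × 60 = 167° 20.40600′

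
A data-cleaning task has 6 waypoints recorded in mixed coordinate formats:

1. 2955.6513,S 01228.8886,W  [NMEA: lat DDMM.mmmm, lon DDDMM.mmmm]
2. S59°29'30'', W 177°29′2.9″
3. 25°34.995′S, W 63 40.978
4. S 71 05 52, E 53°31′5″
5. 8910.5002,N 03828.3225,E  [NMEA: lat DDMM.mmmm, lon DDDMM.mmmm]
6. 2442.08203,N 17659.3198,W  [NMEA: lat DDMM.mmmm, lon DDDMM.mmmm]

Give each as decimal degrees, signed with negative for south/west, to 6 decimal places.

1. -29.927522, -12.481477
2. -59.491667, -177.484139
3. -25.583250, -63.682967
4. -71.097778, 53.518056
5. 89.175003, 38.472042
6. 24.701367, -176.988663

Point 1:
  Latitude: split at 2 digits → 29° and 55.6513′; 29 + 55.6513/60 = 29.9275217
  S → negative
  λ: split at 3 digits → 012° and 28.8886′; 12 + 28.8886/60 = 12.4814767
  W → negative
Point 2:
  Lat: 59 + 29/60 + 30/3600 = 59.4916667
  S → negative
  Lon: 177 + 29/60 + 2.9/3600 = 177.4841389
  W → negative
Point 3:
  φ: 25 + 34.995/60 = 25.5832500
  S → negative
  Lon: 40.978′ = 0.682967°; total 63.6829667
  W ⇒ negate
Point 4:
  φ: 71 + 5/60 + 52/3600 = 71.0977778
  S ⇒ negate
  λ: 31′ + 5″ = 31.08333′; 53 + 31.08333/60 = 53.5180556
  E ⇒ keep positive
Point 5:
  Lat: split at 2 digits → 89° and 10.5002′; 89 + 10.5002/60 = 89.1750033
  N → positive
  Longitude: split at 3 digits → 038° and 28.3225′; 38 + 28.3225/60 = 38.4720417
  E ⇒ keep positive
Point 6:
  Latitude: degrees = first 2 digits = 24, minutes = 42.08203; 24 + 42.08203/60 = 24.7013672
  N → positive
  Lon: degrees = first 3 digits = 176, minutes = 59.3198; 176 + 59.3198/60 = 176.9886633
  W ⇒ negate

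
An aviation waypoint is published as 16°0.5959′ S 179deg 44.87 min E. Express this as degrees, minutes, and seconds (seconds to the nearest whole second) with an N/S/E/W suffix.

φ: 0.59590′ → 0′ and 0.59590 × 60 = 35.75″
Longitude: fractional minutes 0.87000 × 60 = 52.20″

16°00′36″ S, 179°44′52″ E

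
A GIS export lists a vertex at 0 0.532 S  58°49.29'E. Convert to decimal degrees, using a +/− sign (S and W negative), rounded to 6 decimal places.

Latitude: 0.532′ = 0.008867°; total 0.0088667
S ⇒ negate
Lon: 58 + 49.29/60 = 58.8215000
E → positive

-0.008867, 58.821500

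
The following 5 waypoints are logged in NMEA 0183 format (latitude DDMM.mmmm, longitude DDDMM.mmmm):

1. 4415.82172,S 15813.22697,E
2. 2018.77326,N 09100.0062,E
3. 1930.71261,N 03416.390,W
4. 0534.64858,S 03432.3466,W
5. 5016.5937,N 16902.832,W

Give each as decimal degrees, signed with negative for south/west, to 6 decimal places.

1. -44.263695, 158.220450
2. 20.312888, 91.000103
3. 19.511877, -34.273167
4. -5.577476, -34.539110
5. 50.276562, -169.047200

Point 1:
  Latitude: degrees = first 2 digits = 44, minutes = 15.82172; 44 + 15.82172/60 = 44.2636953
  S ⇒ negate
  Lon: split at 3 digits → 158° and 13.22697′; 158 + 13.22697/60 = 158.2204495
  E ⇒ keep positive
Point 2:
  Latitude: degrees = first 2 digits = 20, minutes = 18.77326; 20 + 18.77326/60 = 20.3128877
  N ⇒ keep positive
  Lon: degrees = first 3 digits = 91, minutes = 0.0062; 91 + 0.0062/60 = 91.0001033
  E → positive
Point 3:
  Latitude: split at 2 digits → 19° and 30.71261′; 19 + 30.71261/60 = 19.5118768
  N → positive
  Longitude: split at 3 digits → 034° and 16.39′; 34 + 16.39/60 = 34.2731667
  W → negative
Point 4:
  Latitude: degrees = first 2 digits = 5, minutes = 34.64858; 5 + 34.64858/60 = 5.5774763
  hemisphere S, so the sign is −
  Lon: split at 3 digits → 034° and 32.3466′; 34 + 32.3466/60 = 34.5391100
  W ⇒ negate
Point 5:
  Latitude: degrees = first 2 digits = 50, minutes = 16.5937; 50 + 16.5937/60 = 50.2765617
  N → positive
  Lon: split at 3 digits → 169° and 2.832′; 169 + 2.832/60 = 169.0472000
  W → negative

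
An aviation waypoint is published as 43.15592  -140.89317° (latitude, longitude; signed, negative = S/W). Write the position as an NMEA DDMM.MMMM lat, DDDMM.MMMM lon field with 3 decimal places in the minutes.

4309.355,N / 14053.590,W

φ: minutes = (43.155920 − 43) × 60 = 9.35520
Longitude is negative → W; |value| = 140.893170
Lon: fractional part 0.893170 → 53.59020 minutes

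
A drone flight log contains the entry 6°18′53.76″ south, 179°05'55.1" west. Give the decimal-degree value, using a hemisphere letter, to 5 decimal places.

Latitude: 6° + 18/60 + 53.76/3600 = 6 + 0.300000 + 0.014933 = 6.314933
λ: 179 + 5/60 + 55.1/3600 = 179.098639

6.31493° S, 179.09864° W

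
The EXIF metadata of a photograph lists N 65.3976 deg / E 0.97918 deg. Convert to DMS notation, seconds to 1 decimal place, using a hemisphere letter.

φ: 0.397600° → 23.85600′; 0.85600 × 60 = 51.360″
Longitude: whole degrees 0; 58.75080′ → 58′ and 45.048″

65°23′51.4″ N, 0°58′45.0″ E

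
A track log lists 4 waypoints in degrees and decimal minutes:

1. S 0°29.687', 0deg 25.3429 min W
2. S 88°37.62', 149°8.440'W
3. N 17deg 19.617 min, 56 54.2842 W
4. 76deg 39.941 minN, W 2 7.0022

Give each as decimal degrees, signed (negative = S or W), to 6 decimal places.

1. -0.494783, -0.422382
2. -88.627000, -149.140667
3. 17.326950, -56.904737
4. 76.665683, -2.116703

Point 1:
  φ: 0 + 29.687/60 = 0.4947833
  S → negative
  λ: 25.3429′ = 0.422382°; total 0.4223817
  hemisphere W, so the sign is −
Point 2:
  Lat: 37.62′ = 0.627000°; total 88.6270000
  hemisphere S, so the sign is −
  Longitude: 149 + 8.44/60 = 149.1406667
  hemisphere W, so the sign is −
Point 3:
  Lat: 19.617′ = 0.326950°; total 17.3269500
  N → positive
  Longitude: 54.2842′ = 0.904737°; total 56.9047367
  hemisphere W, so the sign is −
Point 4:
  φ: 76 + 39.941/60 = 76.6656833
  N ⇒ keep positive
  Lon: 2 + 7.0022/60 = 2.1167033
  hemisphere W, so the sign is −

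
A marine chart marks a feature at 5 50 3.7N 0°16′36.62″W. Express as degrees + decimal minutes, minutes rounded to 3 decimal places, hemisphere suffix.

5° 50.062′ N, 0° 16.610′ W

φ: seconds/60 = 0.06167; minutes = 50 + 0.06167 = 50.06167
Lon: 16 + 36.62/60 = 16.61033′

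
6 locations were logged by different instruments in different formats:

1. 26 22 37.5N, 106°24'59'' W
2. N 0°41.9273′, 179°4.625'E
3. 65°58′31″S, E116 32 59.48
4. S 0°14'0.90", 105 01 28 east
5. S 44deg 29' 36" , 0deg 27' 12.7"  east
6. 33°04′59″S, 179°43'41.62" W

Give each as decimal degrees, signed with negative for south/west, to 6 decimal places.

1. 26.377083, -106.416389
2. 0.698788, 179.077083
3. -65.975278, 116.549856
4. -0.233583, 105.024444
5. -44.493333, 0.453528
6. -33.083056, -179.728228

Point 1:
  Lat: 26 + 22/60 + 37.5/3600 = 26.3770833
  N → positive
  Lon: 106 + 24/60 + 59/3600 = 106.4163889
  W → negative
Point 2:
  φ: 41.9273′ = 0.698788°; total 0.6987883
  N → positive
  Longitude: 179 + 4.625/60 = 179.0770833
  E → positive
Point 3:
  Lat: 65 + 58/60 + 31/3600 = 65.9752778
  hemisphere S, so the sign is −
  λ: 116° + 32/60 + 59.48/3600 = 116 + 0.533333 + 0.016522 = 116.5498556
  E ⇒ keep positive
Point 4:
  φ: 0° + 14/60 + 0.9/3600 = 0 + 0.233333 + 0.000250 = 0.2335833
  hemisphere S, so the sign is −
  Lon: 105 + 1/60 + 28/3600 = 105.0244444
  E → positive
Point 5:
  φ: 29′ + 36″ = 29.60000′; 44 + 29.60000/60 = 44.4933333
  hemisphere S, so the sign is −
  Longitude: 0° + 27/60 + 12.7/3600 = 0 + 0.450000 + 0.003528 = 0.4535278
  E → positive
Point 6:
  φ: 33 + 4/60 + 59/3600 = 33.0830556
  S → negative
  λ: 179° + 43/60 + 41.62/3600 = 179 + 0.716667 + 0.011561 = 179.7282278
  hemisphere W, so the sign is −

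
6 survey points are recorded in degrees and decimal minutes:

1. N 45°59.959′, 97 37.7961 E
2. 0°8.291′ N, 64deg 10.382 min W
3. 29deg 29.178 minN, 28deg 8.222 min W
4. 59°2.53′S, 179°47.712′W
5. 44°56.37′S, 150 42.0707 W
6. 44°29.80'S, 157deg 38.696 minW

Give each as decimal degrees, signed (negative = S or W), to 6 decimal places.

1. 45.999317, 97.629935
2. 0.138183, -64.173033
3. 29.486300, -28.137033
4. -59.042167, -179.795200
5. -44.939500, -150.701178
6. -44.496667, -157.644933

Point 1:
  Lat: 59.959′ = 0.999317°; total 45.9993167
  N ⇒ keep positive
  λ: 97 + 37.7961/60 = 97.6299350
  E → positive
Point 2:
  Lat: 8.291′ = 0.138183°; total 0.1381833
  N ⇒ keep positive
  Lon: 64 + 10.382/60 = 64.1730333
  W → negative
Point 3:
  φ: 29 + 29.178/60 = 29.4863000
  N ⇒ keep positive
  Lon: 8.222′ = 0.137033°; total 28.1370333
  hemisphere W, so the sign is −
Point 4:
  φ: 59 + 2.53/60 = 59.0421667
  S ⇒ negate
  λ: 179 + 47.712/60 = 179.7952000
  hemisphere W, so the sign is −
Point 5:
  φ: 44 + 56.37/60 = 44.9395000
  hemisphere S, so the sign is −
  λ: 42.0707′ = 0.701178°; total 150.7011783
  hemisphere W, so the sign is −
Point 6:
  Latitude: 29.8′ = 0.496667°; total 44.4966667
  hemisphere S, so the sign is −
  λ: 157 + 38.696/60 = 157.6449333
  W → negative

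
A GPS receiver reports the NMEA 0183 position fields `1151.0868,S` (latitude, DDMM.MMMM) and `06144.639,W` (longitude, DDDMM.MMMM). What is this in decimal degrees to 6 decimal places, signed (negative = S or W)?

-11.851447, -61.743983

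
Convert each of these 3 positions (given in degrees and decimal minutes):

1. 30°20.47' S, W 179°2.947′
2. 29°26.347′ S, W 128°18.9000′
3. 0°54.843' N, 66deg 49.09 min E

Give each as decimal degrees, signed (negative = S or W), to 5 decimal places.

Point 1:
  Latitude: 30 + 20.47/60 = 30.341167
  S ⇒ negate
  λ: 2.947′ = 0.049117°; total 179.049117
  hemisphere W, so the sign is −
Point 2:
  Lat: 26.347′ = 0.439117°; total 29.439117
  S ⇒ negate
  λ: 18.9′ = 0.315000°; total 128.315000
  W ⇒ negate
Point 3:
  Lat: 0 + 54.843/60 = 0.914050
  N ⇒ keep positive
  Lon: 49.09′ = 0.818167°; total 66.818167
  E → positive

1. -30.34117, -179.04912
2. -29.43912, -128.31500
3. 0.91405, 66.81817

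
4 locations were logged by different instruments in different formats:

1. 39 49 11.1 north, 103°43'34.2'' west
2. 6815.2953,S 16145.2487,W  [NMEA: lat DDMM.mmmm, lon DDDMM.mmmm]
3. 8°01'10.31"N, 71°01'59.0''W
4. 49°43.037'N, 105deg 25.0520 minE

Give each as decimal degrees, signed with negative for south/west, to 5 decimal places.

1. 39.81975, -103.72617
2. -68.25492, -161.75415
3. 8.01953, -71.03306
4. 49.71728, 105.41753

Point 1:
  Lat: 39° + 49/60 + 11.1/3600 = 39 + 0.816667 + 0.003083 = 39.819750
  N ⇒ keep positive
  λ: 43′ + 34.2″ = 43.57000′; 103 + 43.57000/60 = 103.726167
  hemisphere W, so the sign is −
Point 2:
  φ: degrees = first 2 digits = 68, minutes = 15.2953; 68 + 15.2953/60 = 68.254922
  hemisphere S, so the sign is −
  Lon: split at 3 digits → 161° and 45.2487′; 161 + 45.2487/60 = 161.754145
  hemisphere W, so the sign is −
Point 3:
  Lat: 8° + 1/60 + 10.31/3600 = 8 + 0.016667 + 0.002864 = 8.019531
  N → positive
  Lon: 1′ + 59″ = 1.98333′; 71 + 1.98333/60 = 71.033056
  W → negative
Point 4:
  Lat: 43.037′ = 0.717283°; total 49.717283
  N ⇒ keep positive
  Longitude: 105 + 25.052/60 = 105.417533
  E → positive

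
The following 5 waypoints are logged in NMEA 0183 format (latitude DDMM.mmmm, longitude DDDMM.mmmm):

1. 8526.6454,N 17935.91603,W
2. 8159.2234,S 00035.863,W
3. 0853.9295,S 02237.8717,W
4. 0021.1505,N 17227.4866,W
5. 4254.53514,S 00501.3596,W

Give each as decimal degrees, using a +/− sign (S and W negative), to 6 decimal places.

Point 1:
  φ: split at 2 digits → 85° and 26.6454′; 85 + 26.6454/60 = 85.4440900
  N → positive
  Longitude: split at 3 digits → 179° and 35.91603′; 179 + 35.91603/60 = 179.5986005
  W → negative
Point 2:
  Latitude: degrees = first 2 digits = 81, minutes = 59.2234; 81 + 59.2234/60 = 81.9870567
  S → negative
  Longitude: degrees = first 3 digits = 0, minutes = 35.863; 0 + 35.863/60 = 0.5977167
  W ⇒ negate
Point 3:
  Lat: split at 2 digits → 08° and 53.9295′; 8 + 53.9295/60 = 8.8988250
  S ⇒ negate
  Lon: degrees = first 3 digits = 22, minutes = 37.8717; 22 + 37.8717/60 = 22.6311950
  hemisphere W, so the sign is −
Point 4:
  φ: split at 2 digits → 00° and 21.1505′; 0 + 21.1505/60 = 0.3525083
  N ⇒ keep positive
  Lon: degrees = first 3 digits = 172, minutes = 27.4866; 172 + 27.4866/60 = 172.4581100
  W ⇒ negate
Point 5:
  Latitude: degrees = first 2 digits = 42, minutes = 54.53514; 42 + 54.53514/60 = 42.9089190
  S → negative
  Longitude: degrees = first 3 digits = 5, minutes = 1.3596; 5 + 1.3596/60 = 5.0226600
  W → negative

1. 85.444090, -179.598601
2. -81.987057, -0.597717
3. -8.898825, -22.631195
4. 0.352508, -172.458110
5. -42.908919, -5.022660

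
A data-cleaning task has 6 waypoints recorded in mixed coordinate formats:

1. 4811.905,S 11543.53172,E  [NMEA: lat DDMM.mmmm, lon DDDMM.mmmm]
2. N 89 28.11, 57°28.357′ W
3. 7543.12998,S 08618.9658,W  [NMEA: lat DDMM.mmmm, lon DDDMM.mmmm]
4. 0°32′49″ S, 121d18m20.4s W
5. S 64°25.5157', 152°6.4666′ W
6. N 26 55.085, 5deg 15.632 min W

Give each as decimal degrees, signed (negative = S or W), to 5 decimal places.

1. -48.19842, 115.72553
2. 89.46850, -57.47262
3. -75.71883, -86.31610
4. -0.54694, -121.30567
5. -64.42526, -152.10778
6. 26.91808, -5.26053

Point 1:
  Latitude: degrees = first 2 digits = 48, minutes = 11.905; 48 + 11.905/60 = 48.198417
  S ⇒ negate
  λ: degrees = first 3 digits = 115, minutes = 43.53172; 115 + 43.53172/60 = 115.725529
  E ⇒ keep positive
Point 2:
  φ: 89 + 28.11/60 = 89.468500
  N → positive
  Longitude: 28.357′ = 0.472617°; total 57.472617
  hemisphere W, so the sign is −
Point 3:
  Latitude: split at 2 digits → 75° and 43.12998′; 75 + 43.12998/60 = 75.718833
  S → negative
  Lon: split at 3 digits → 086° and 18.9658′; 86 + 18.9658/60 = 86.316097
  W → negative
Point 4:
  φ: 0° + 32/60 + 49/3600 = 0 + 0.533333 + 0.013611 = 0.546944
  S → negative
  Longitude: 121 + 18/60 + 20.4/3600 = 121.305667
  hemisphere W, so the sign is −
Point 5:
  Lat: 64 + 25.5157/60 = 64.425262
  S → negative
  λ: 152 + 6.4666/60 = 152.107777
  hemisphere W, so the sign is −
Point 6:
  Latitude: 26 + 55.085/60 = 26.918083
  N ⇒ keep positive
  λ: 5 + 15.632/60 = 5.260533
  hemisphere W, so the sign is −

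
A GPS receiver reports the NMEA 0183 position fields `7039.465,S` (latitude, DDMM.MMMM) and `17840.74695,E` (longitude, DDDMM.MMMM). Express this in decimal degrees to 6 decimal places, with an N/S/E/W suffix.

Latitude: degrees = first 2 digits = 70, minutes = 39.465; 70 + 39.465/60 = 70.6577500
Lon: degrees = first 3 digits = 178, minutes = 40.74695; 178 + 40.74695/60 = 178.6791158

70.657750° S, 178.679116° E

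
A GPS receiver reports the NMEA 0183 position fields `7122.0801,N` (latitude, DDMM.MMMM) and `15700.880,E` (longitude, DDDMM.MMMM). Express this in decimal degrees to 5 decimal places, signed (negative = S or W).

71.36800, 157.01467

φ: degrees = first 2 digits = 71, minutes = 22.0801; 71 + 22.0801/60 = 71.368002
N ⇒ keep positive
λ: degrees = first 3 digits = 157, minutes = 0.88; 157 + 0.88/60 = 157.014667
E ⇒ keep positive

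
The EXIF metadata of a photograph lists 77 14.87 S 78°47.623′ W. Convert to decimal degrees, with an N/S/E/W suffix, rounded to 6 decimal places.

Latitude: 77 + 14.87/60 = 77.2478333
λ: 78 + 47.623/60 = 78.7937167

77.247833° S, 78.793717° W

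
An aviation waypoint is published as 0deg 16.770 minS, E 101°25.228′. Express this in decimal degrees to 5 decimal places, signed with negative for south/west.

-0.27950, 101.42047

Latitude: 16.77′ = 0.279500°; total 0.279500
S ⇒ negate
Longitude: 101 + 25.228/60 = 101.420467
E ⇒ keep positive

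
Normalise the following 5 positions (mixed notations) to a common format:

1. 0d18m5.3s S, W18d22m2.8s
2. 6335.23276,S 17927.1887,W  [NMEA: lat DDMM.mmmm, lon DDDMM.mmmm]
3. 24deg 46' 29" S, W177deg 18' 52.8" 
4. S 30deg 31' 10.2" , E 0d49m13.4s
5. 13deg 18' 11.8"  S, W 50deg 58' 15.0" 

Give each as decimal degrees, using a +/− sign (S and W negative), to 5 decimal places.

1. -0.30147, -18.36744
2. -63.58721, -179.45315
3. -24.77472, -177.31467
4. -30.51950, 0.82039
5. -13.30328, -50.97083

Point 1:
  Latitude: 0° + 18/60 + 5.3/3600 = 0 + 0.300000 + 0.001472 = 0.301472
  S → negative
  λ: 22′ + 2.8″ = 22.04667′; 18 + 22.04667/60 = 18.367444
  hemisphere W, so the sign is −
Point 2:
  Lat: split at 2 digits → 63° and 35.23276′; 63 + 35.23276/60 = 63.587213
  hemisphere S, so the sign is −
  λ: split at 3 digits → 179° and 27.1887′; 179 + 27.1887/60 = 179.453145
  hemisphere W, so the sign is −
Point 3:
  Latitude: 24° + 46/60 + 29/3600 = 24 + 0.766667 + 0.008056 = 24.774722
  S → negative
  Lon: 177° + 18/60 + 52.8/3600 = 177 + 0.300000 + 0.014667 = 177.314667
  hemisphere W, so the sign is −
Point 4:
  Lat: 30 + 31/60 + 10.2/3600 = 30.519500
  S ⇒ negate
  Lon: 0° + 49/60 + 13.4/3600 = 0 + 0.816667 + 0.003722 = 0.820389
  E ⇒ keep positive
Point 5:
  Latitude: 13° + 18/60 + 11.8/3600 = 13 + 0.300000 + 0.003278 = 13.303278
  S ⇒ negate
  Longitude: 58′ + 15″ = 58.25000′; 50 + 58.25000/60 = 50.970833
  W → negative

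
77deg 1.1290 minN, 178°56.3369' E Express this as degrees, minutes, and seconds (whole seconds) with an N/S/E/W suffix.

φ: fractional minutes 0.12900 × 60 = 7.74″
λ: fractional minutes 0.33690 × 60 = 20.21″

77°01′8″ N, 178°56′20″ E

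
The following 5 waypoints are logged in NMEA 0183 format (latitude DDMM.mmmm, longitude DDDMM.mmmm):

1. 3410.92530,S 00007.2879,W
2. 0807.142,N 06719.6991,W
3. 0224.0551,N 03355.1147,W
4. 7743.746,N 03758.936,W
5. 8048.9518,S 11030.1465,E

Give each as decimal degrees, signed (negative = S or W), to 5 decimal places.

1. -34.18209, -0.12147
2. 8.11903, -67.32832
3. 2.40092, -33.91858
4. 77.72910, -37.98227
5. -80.81586, 110.50244

Point 1:
  Lat: split at 2 digits → 34° and 10.9253′; 34 + 10.9253/60 = 34.182088
  S ⇒ negate
  Lon: degrees = first 3 digits = 0, minutes = 7.2879; 0 + 7.2879/60 = 0.121465
  W ⇒ negate
Point 2:
  φ: degrees = first 2 digits = 8, minutes = 7.142; 8 + 7.142/60 = 8.119033
  N → positive
  Lon: degrees = first 3 digits = 67, minutes = 19.6991; 67 + 19.6991/60 = 67.328318
  W → negative
Point 3:
  φ: split at 2 digits → 02° and 24.0551′; 2 + 24.0551/60 = 2.400918
  N → positive
  Longitude: split at 3 digits → 033° and 55.1147′; 33 + 55.1147/60 = 33.918578
  hemisphere W, so the sign is −
Point 4:
  φ: degrees = first 2 digits = 77, minutes = 43.746; 77 + 43.746/60 = 77.729100
  N → positive
  Longitude: degrees = first 3 digits = 37, minutes = 58.936; 37 + 58.936/60 = 37.982267
  W ⇒ negate
Point 5:
  Lat: degrees = first 2 digits = 80, minutes = 48.9518; 80 + 48.9518/60 = 80.815863
  hemisphere S, so the sign is −
  λ: split at 3 digits → 110° and 30.1465′; 110 + 30.1465/60 = 110.502442
  E ⇒ keep positive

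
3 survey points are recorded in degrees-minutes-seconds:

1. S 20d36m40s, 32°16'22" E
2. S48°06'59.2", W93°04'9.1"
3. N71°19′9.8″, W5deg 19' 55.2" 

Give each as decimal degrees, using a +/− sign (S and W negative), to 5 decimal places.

Point 1:
  Latitude: 36′ + 40″ = 36.66667′; 20 + 36.66667/60 = 20.611111
  S → negative
  λ: 32° + 16/60 + 22/3600 = 32 + 0.266667 + 0.006111 = 32.272778
  E → positive
Point 2:
  Lat: 6′ + 59.2″ = 6.98667′; 48 + 6.98667/60 = 48.116444
  S ⇒ negate
  Longitude: 4′ + 9.1″ = 4.15167′; 93 + 4.15167/60 = 93.069194
  W ⇒ negate
Point 3:
  φ: 19′ + 9.8″ = 19.16333′; 71 + 19.16333/60 = 71.319389
  N ⇒ keep positive
  λ: 19′ + 55.2″ = 19.92000′; 5 + 19.92000/60 = 5.332000
  hemisphere W, so the sign is −

1. -20.61111, 32.27278
2. -48.11644, -93.06919
3. 71.31939, -5.33200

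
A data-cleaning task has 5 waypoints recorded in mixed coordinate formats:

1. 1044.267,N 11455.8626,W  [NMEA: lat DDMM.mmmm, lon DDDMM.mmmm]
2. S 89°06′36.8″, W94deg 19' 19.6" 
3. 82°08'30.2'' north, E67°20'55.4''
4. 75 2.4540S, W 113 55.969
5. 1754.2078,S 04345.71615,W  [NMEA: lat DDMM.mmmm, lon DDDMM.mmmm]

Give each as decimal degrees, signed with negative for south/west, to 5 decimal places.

1. 10.73778, -114.93104
2. -89.11022, -94.32211
3. 82.14172, 67.34872
4. -75.04090, -113.93282
5. -17.90346, -43.76194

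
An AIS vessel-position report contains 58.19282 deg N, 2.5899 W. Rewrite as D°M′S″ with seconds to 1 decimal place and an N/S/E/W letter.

58°11′34.2″ N, 2°35′23.6″ W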